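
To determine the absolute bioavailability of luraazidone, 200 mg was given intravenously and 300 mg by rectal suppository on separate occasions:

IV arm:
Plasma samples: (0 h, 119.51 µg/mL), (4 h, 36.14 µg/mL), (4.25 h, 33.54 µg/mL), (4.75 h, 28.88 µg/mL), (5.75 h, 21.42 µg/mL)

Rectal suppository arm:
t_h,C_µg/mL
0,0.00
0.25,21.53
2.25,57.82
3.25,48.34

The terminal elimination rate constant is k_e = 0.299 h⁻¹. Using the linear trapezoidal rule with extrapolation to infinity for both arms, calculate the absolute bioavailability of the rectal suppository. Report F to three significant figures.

Trapezoidal AUC_0→5.75 (IV):
  [0→4]: (119.51+36.14)/2 × 4 = 311.3
  [4→4.25]: (36.14+33.54)/2 × 0.25 = 8.71
  [4.25→4.75]: (33.54+28.88)/2 × 0.5 = 15.605
  [4.75→5.75]: (28.88+21.42)/2 × 1 = 25.15
  Sum = 360.765 µg/mL·h
IV tail: 21.42/0.299 = 71.639; AUC_iv,0→∞ = 360.765 + 71.639 = 432.404 µg/mL·h
Trapezoidal AUC_0→3.25 (rectal suppository):
  [0→0.25]: (0.00+21.53)/2 × 0.25 = 2.69125
  [0.25→2.25]: (21.53+57.82)/2 × 2 = 79.35
  [2.25→3.25]: (57.82+48.34)/2 × 1 = 53.08
  Sum = 135.12125 µg/mL·h
rectal suppository tail: 48.34/0.299 = 161.672; AUC_ev,0→∞ = 135.12125 + 161.672 = 296.79325 µg/mL·h
F = (AUC_ev/D_ev)/(AUC_iv/D_iv) = (296.79325/300)/(432.404/200) = 0.989311/2.16202 = 0.4576

F = 0.458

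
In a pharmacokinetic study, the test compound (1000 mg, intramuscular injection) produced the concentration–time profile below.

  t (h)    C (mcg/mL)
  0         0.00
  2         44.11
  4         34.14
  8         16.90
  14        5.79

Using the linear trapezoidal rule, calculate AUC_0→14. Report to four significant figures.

AUC = 292.5 mcg/mL·h

Trapezoidal AUC_0→14:
  [0→2]: (0.00+44.11)/2 × 2 = 44.11
  [2→4]: (44.11+34.14)/2 × 2 = 78.25
  [4→8]: (34.14+16.90)/2 × 4 = 102.08
  [8→14]: (16.90+5.79)/2 × 6 = 68.07
  Sum = 292.51 mcg/mL·h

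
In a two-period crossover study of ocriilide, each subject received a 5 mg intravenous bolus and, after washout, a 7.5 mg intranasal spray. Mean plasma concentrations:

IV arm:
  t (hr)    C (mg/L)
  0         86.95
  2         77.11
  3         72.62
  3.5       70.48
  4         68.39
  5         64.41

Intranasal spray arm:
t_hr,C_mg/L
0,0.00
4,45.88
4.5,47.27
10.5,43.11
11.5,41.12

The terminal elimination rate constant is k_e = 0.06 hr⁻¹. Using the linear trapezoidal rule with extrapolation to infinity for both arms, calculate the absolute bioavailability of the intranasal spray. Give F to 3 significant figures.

F = 0.512

Trapezoidal AUC_0→5 (IV):
  [0→2]: (86.95+77.11)/2 × 2 = 164.06
  [2→3]: (77.11+72.62)/2 × 1 = 74.865
  [3→3.5]: (72.62+70.48)/2 × 0.5 = 35.775
  [3.5→4]: (70.48+68.39)/2 × 0.5 = 34.7175
  [4→5]: (68.39+64.41)/2 × 1 = 66.4
  Sum = 375.8175 mg/L·hr
IV tail: 64.41/0.06 = 1073.500; AUC_iv,0→∞ = 375.8175 + 1073.500 = 1449.3175 mg/L·hr
Trapezoidal AUC_0→11.5 (intranasal spray):
  [0→4]: (0.00+45.88)/2 × 4 = 91.76
  [4→4.5]: (45.88+47.27)/2 × 0.5 = 23.2875
  [4.5→10.5]: (47.27+43.11)/2 × 6 = 271.14
  [10.5→11.5]: (43.11+41.12)/2 × 1 = 42.115
  Sum = 428.3025 mg/L·hr
intranasal spray tail: 41.12/0.06 = 685.333; AUC_ev,0→∞ = 428.3025 + 685.333 = 1113.6355 mg/L·hr
F = (AUC_ev/D_ev)/(AUC_iv/D_iv) = (1113.6355/7.5)/(1449.3175/5) = 148.485/289.8635 = 0.5123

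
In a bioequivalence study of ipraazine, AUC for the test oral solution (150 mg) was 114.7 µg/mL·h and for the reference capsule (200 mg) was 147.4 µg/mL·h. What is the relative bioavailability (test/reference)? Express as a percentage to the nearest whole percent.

F_rel = (AUC_test/D_test) / (AUC_ref/D_ref)
      = (114.7/150) / (147.4/200)
      = 0.764667 / 0.737 = 1.0375 = 103.75%

F_rel = 104%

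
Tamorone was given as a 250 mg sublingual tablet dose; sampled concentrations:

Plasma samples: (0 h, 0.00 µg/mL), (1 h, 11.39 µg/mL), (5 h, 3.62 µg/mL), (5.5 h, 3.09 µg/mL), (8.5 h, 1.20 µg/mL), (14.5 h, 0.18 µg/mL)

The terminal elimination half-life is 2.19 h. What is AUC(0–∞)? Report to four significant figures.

AUC = 48.54 µg/mL·h

Trapezoidal AUC_0→14.5:
  [0→1]: (0.00+11.39)/2 × 1 = 5.695
  [1→5]: (11.39+3.62)/2 × 4 = 30.02
  [5→5.5]: (3.62+3.09)/2 × 0.5 = 1.6775
  [5.5→8.5]: (3.09+1.20)/2 × 3 = 6.435
  [8.5→14.5]: (1.20+0.18)/2 × 6 = 4.14
  Sum = 47.9675 µg/mL·h
k_e = ln2 / t½ = 0.693147 / 2.19 = 0.3165 h^-1
Extrapolated tail: C_last / k_e = 0.18 / 0.3165 = 0.569
AUC_0→∞ = 47.9675 + 0.569 = 48.5365 µg/mL·h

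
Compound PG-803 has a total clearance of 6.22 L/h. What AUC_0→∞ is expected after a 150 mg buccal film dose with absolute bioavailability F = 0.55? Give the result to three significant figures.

AUC_0→∞ = F × Dose / CL
        = 0.55 × 150 / 6.22 = 13.2637 mg/L·h

AUC = 13.3 mg/L·h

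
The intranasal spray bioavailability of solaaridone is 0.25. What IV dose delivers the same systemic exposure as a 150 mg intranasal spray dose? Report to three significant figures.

D_iv = 37.5 mg

Systemic exposure from an extravascular dose = F × D_ev, so the equivalent IV dose is F × D_ev.
D_iv = F × D_ev = 0.25 × 150 = 37.5 mg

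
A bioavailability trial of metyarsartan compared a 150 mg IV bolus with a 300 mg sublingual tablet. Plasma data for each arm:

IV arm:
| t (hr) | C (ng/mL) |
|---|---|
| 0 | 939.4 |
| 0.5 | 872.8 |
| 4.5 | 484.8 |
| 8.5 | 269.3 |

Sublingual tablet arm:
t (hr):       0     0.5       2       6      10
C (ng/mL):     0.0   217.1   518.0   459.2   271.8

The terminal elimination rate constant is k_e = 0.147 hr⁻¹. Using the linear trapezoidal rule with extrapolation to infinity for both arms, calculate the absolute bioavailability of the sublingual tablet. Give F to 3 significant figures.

F = 0.451

Trapezoidal AUC_0→8.5 (IV):
  [0→0.5]: (939.4+872.8)/2 × 0.5 = 453.05
  [0.5→4.5]: (872.8+484.8)/2 × 4 = 2715.2
  [4.5→8.5]: (484.8+269.3)/2 × 4 = 1508.2
  Sum = 4676.45 ng/mL·hr
IV tail: 269.3/0.147 = 1831.973; AUC_iv,0→∞ = 4676.45 + 1831.973 = 6508.423 ng/mL·hr
Trapezoidal AUC_0→10 (sublingual tablet):
  [0→0.5]: (0.0+217.1)/2 × 0.5 = 54.275
  [0.5→2]: (217.1+518.0)/2 × 1.5 = 551.325
  [2→6]: (518.0+459.2)/2 × 4 = 1954.4
  [6→10]: (459.2+271.8)/2 × 4 = 1462.0
  Sum = 4022.0 ng/mL·hr
sublingual tablet tail: 271.8/0.147 = 1848.980; AUC_ev,0→∞ = 4022.0 + 1848.980 = 5870.98 ng/mL·hr
F = (AUC_ev/D_ev)/(AUC_iv/D_iv) = (5870.98/300)/(6508.423/150) = 19.5699/43.3895 = 0.4510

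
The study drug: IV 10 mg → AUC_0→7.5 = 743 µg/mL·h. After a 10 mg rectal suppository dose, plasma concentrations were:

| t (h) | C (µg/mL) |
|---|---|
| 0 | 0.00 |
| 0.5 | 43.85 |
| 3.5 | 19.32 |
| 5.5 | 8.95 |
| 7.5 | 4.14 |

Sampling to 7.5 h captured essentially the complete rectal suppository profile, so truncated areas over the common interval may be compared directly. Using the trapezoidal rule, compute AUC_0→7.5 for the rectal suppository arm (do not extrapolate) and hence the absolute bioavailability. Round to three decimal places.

Trapezoidal AUC_0→7.5 (rectal suppository):
  [0→0.5]: (0.00+43.85)/2 × 0.5 = 10.9625
  [0.5→3.5]: (43.85+19.32)/2 × 3 = 94.755
  [3.5→5.5]: (19.32+8.95)/2 × 2 = 28.27
  [5.5→7.5]: (8.95+4.14)/2 × 2 = 13.09
  Sum = 147.0775 µg/mL·h
F = (AUC_ev/D_ev)/(AUC_iv/D_iv) = (147.0775/10)/(743/10) = 14.70775/74.3 = 0.1980

F = 0.198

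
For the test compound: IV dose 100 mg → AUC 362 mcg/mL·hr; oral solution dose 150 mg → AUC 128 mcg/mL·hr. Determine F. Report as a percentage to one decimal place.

F = (AUC_ev / D_ev) / (AUC_iv / D_iv)
  = (128/150) / (362/100)
  = 0.853333 / 3.62 = 0.2357
  = 23.57%

F = 23.6%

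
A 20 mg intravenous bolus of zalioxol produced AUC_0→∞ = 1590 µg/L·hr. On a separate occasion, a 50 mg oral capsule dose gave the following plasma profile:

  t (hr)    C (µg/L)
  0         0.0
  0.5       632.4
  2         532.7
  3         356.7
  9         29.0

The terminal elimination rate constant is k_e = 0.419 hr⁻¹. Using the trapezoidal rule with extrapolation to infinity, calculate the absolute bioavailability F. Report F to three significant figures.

F = 0.680

Trapezoidal AUC_0→9 (oral capsule):
  [0→0.5]: (0.0+632.4)/2 × 0.5 = 158.1
  [0.5→2]: (632.4+532.7)/2 × 1.5 = 873.825
  [2→3]: (532.7+356.7)/2 × 1 = 444.7
  [3→9]: (356.7+29.0)/2 × 6 = 1157.1
  Sum = 2633.725 µg/L·hr
Tail: C_last/k_e = 29.0/0.419 = 69.212
AUC_0→∞ (oral capsule) = 2633.725 + 69.212 = 2702.937 µg/L·hr
F = (AUC_ev/D_ev)/(AUC_iv/D_iv) = (2702.937/50)/(1590/20) = 54.05874/79.5 = 0.6800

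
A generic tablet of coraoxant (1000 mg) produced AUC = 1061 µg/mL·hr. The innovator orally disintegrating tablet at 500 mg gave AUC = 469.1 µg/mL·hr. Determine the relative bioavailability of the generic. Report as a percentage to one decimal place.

F_rel = 113.1%

F_rel = (AUC_test/D_test) / (AUC_ref/D_ref)
      = (1061/1000) / (469.1/500)
      = 1.061 / 0.9382 = 1.1309 = 113.09%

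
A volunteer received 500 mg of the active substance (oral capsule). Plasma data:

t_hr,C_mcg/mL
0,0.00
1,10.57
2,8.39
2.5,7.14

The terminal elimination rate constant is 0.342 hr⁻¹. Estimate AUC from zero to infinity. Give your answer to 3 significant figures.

AUC = 39.5 mcg/mL·hr

Trapezoidal AUC_0→2.5:
  [0→1]: (0.00+10.57)/2 × 1 = 5.285
  [1→2]: (10.57+8.39)/2 × 1 = 9.48
  [2→2.5]: (8.39+7.14)/2 × 0.5 = 3.8825
  Sum = 18.6475 mcg/mL·hr
Extrapolated tail: C_last / k_e = 7.14 / 0.342 = 20.877
AUC_0→∞ = 18.6475 + 20.877 = 39.5245 mcg/mL·hr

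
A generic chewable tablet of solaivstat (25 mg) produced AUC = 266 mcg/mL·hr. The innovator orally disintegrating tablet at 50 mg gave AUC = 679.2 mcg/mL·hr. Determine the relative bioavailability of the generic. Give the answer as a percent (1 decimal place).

F_rel = 78.3%

F_rel = (AUC_test/D_test) / (AUC_ref/D_ref)
      = (266/25) / (679.2/50)
      = 10.64 / 13.584 = 0.7833 = 78.33%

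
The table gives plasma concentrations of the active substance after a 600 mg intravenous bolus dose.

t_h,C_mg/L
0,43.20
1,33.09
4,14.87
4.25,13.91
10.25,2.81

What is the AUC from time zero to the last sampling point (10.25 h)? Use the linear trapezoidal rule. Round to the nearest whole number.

Trapezoidal AUC_0→10.25:
  [0→1]: (43.20+33.09)/2 × 1 = 38.145
  [1→4]: (33.09+14.87)/2 × 3 = 71.94
  [4→4.25]: (14.87+13.91)/2 × 0.25 = 3.5975
  [4.25→10.25]: (13.91+2.81)/2 × 6 = 50.16
  Sum = 163.8425 mg/L·h

AUC = 164 mg/L·h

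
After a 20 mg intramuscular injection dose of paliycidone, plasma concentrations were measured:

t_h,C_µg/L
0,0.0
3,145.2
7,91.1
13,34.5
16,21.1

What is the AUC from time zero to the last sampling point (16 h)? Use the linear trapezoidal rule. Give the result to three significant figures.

AUC = 1150 µg/L·h

Trapezoidal AUC_0→16:
  [0→3]: (0.0+145.2)/2 × 3 = 217.8
  [3→7]: (145.2+91.1)/2 × 4 = 472.6
  [7→13]: (91.1+34.5)/2 × 6 = 376.8
  [13→16]: (34.5+21.1)/2 × 3 = 83.4
  Sum = 1150.6 µg/L·h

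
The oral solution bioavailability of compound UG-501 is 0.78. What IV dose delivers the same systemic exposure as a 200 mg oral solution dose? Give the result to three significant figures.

Systemic exposure from an extravascular dose = F × D_ev, so the equivalent IV dose is F × D_ev.
D_iv = F × D_ev = 0.78 × 200 = 156 mg

D_iv = 156 mg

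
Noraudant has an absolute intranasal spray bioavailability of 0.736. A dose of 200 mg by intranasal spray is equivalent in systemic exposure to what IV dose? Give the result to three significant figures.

Systemic exposure from an extravascular dose = F × D_ev, so the equivalent IV dose is F × D_ev.
D_iv = F × D_ev = 0.736 × 200 = 147.2 mg

D_iv = 147 mg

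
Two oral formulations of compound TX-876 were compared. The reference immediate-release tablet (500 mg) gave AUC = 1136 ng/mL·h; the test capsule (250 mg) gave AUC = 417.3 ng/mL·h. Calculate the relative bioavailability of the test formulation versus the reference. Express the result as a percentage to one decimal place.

F_rel = 73.5%

F_rel = (AUC_test/D_test) / (AUC_ref/D_ref)
      = (417.3/250) / (1136/500)
      = 1.6692 / 2.272 = 0.7347 = 73.47%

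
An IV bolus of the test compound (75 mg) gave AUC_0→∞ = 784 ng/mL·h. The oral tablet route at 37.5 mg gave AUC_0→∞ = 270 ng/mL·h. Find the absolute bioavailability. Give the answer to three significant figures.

F = 0.689

F = (AUC_ev / D_ev) / (AUC_iv / D_iv)
  = (270/37.5) / (784/75)
  = 7.2 / 10.4533 = 0.6888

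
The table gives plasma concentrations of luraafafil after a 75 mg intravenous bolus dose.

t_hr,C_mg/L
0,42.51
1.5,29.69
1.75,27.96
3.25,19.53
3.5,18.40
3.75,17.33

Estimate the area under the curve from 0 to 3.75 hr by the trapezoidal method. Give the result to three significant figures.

AUC = 106 mg/L·hr

Trapezoidal AUC_0→3.75:
  [0→1.5]: (42.51+29.69)/2 × 1.5 = 54.15
  [1.5→1.75]: (29.69+27.96)/2 × 0.25 = 7.20625
  [1.75→3.25]: (27.96+19.53)/2 × 1.5 = 35.6175
  [3.25→3.5]: (19.53+18.40)/2 × 0.25 = 4.74125
  [3.5→3.75]: (18.40+17.33)/2 × 0.25 = 4.46625
  Sum = 106.18125 mg/L·hr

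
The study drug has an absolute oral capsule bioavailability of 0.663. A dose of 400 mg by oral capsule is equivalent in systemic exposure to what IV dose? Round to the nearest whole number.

Systemic exposure from an extravascular dose = F × D_ev, so the equivalent IV dose is F × D_ev.
D_iv = F × D_ev = 0.663 × 400 = 265.2 mg

D_iv = 265 mg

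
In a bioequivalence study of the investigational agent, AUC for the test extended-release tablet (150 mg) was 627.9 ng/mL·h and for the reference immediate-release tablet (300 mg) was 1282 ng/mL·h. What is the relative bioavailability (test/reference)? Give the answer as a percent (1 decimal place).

F_rel = 98.0%

F_rel = (AUC_test/D_test) / (AUC_ref/D_ref)
      = (627.9/150) / (1282/300)
      = 4.186 / 4.27333 = 0.9796 = 97.96%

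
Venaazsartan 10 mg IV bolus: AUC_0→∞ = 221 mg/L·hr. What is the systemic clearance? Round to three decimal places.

CL = Dose_iv / AUC_0→∞
   = 10 / 221 = 0.0452489 L/hr

CL = 0.045 L/hr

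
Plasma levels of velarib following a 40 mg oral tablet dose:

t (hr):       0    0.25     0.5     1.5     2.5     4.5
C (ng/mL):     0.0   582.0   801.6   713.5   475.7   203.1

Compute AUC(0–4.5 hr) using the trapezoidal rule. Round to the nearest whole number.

Trapezoidal AUC_0→4.5:
  [0→0.25]: (0.0+582.0)/2 × 0.25 = 72.75
  [0.25→0.5]: (582.0+801.6)/2 × 0.25 = 172.95
  [0.5→1.5]: (801.6+713.5)/2 × 1 = 757.55
  [1.5→2.5]: (713.5+475.7)/2 × 1 = 594.6
  [2.5→4.5]: (475.7+203.1)/2 × 2 = 678.8
  Sum = 2276.65 ng/mL·hr

AUC = 2277 ng/mL·hr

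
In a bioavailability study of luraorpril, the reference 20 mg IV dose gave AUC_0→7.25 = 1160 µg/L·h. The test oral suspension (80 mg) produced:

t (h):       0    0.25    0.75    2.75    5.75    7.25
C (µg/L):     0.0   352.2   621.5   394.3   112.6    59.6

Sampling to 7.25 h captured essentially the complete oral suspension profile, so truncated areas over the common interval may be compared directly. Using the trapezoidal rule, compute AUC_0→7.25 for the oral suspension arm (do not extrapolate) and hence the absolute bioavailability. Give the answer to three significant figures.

Trapezoidal AUC_0→7.25 (oral suspension):
  [0→0.25]: (0.0+352.2)/2 × 0.25 = 44.025
  [0.25→0.75]: (352.2+621.5)/2 × 0.5 = 243.425
  [0.75→2.75]: (621.5+394.3)/2 × 2 = 1015.8
  [2.75→5.75]: (394.3+112.6)/2 × 3 = 760.35
  [5.75→7.25]: (112.6+59.6)/2 × 1.5 = 129.15
  Sum = 2192.75 µg/L·h
F = (AUC_ev/D_ev)/(AUC_iv/D_iv) = (2192.75/80)/(1160/20) = 27.409375/58 = 0.4726

F = 0.473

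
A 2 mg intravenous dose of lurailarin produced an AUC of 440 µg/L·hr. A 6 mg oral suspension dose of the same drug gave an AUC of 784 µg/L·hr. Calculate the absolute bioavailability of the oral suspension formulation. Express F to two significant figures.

F = (AUC_ev / D_ev) / (AUC_iv / D_iv)
  = (784/6) / (440/2)
  = 130.667 / 220 = 0.5939

F = 0.59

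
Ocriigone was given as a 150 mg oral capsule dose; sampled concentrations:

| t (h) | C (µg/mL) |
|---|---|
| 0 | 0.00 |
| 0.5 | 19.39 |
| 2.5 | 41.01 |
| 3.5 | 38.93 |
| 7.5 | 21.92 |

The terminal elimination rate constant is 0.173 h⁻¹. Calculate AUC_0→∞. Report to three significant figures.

Trapezoidal AUC_0→7.5:
  [0→0.5]: (0.00+19.39)/2 × 0.5 = 4.8475
  [0.5→2.5]: (19.39+41.01)/2 × 2 = 60.4
  [2.5→3.5]: (41.01+38.93)/2 × 1 = 39.97
  [3.5→7.5]: (38.93+21.92)/2 × 4 = 121.7
  Sum = 226.9175 µg/mL·h
Extrapolated tail: C_last / k_e = 21.92 / 0.173 = 126.705
AUC_0→∞ = 226.9175 + 126.705 = 353.6225 µg/mL·h

AUC = 354 µg/mL·h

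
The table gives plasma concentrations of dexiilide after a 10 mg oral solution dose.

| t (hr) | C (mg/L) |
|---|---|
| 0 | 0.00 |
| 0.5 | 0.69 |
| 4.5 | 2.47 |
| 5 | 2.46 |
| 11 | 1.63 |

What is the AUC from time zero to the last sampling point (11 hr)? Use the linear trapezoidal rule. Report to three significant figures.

Trapezoidal AUC_0→11:
  [0→0.5]: (0.00+0.69)/2 × 0.5 = 0.1725
  [0.5→4.5]: (0.69+2.47)/2 × 4 = 6.32
  [4.5→5]: (2.47+2.46)/2 × 0.5 = 1.2325
  [5→11]: (2.46+1.63)/2 × 6 = 12.27
  Sum = 19.995 mg/L·hr

AUC = 20.0 mg/L·hr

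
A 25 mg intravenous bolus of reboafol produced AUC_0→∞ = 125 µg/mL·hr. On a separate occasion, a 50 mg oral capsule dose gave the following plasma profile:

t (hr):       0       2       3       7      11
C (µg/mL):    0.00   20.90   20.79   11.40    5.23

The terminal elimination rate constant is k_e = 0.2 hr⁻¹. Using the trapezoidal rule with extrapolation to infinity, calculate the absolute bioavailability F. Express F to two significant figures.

Trapezoidal AUC_0→11 (oral capsule):
  [0→2]: (0.00+20.90)/2 × 2 = 20.9
  [2→3]: (20.90+20.79)/2 × 1 = 20.845
  [3→7]: (20.79+11.40)/2 × 4 = 64.38
  [7→11]: (11.40+5.23)/2 × 4 = 33.26
  Sum = 139.385 µg/mL·hr
Tail: C_last/k_e = 5.23/0.2 = 26.150
AUC_0→∞ (oral capsule) = 139.385 + 26.150 = 165.535 µg/mL·hr
F = (AUC_ev/D_ev)/(AUC_iv/D_iv) = (165.535/50)/(125/25) = 3.3107/5 = 0.6621

F = 0.66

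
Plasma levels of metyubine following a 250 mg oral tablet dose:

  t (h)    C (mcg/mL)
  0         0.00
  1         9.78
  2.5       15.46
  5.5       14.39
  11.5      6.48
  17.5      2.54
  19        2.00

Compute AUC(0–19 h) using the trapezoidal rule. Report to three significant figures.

Trapezoidal AUC_0→19:
  [0→1]: (0.00+9.78)/2 × 1 = 4.89
  [1→2.5]: (9.78+15.46)/2 × 1.5 = 18.93
  [2.5→5.5]: (15.46+14.39)/2 × 3 = 44.775
  [5.5→11.5]: (14.39+6.48)/2 × 6 = 62.61
  [11.5→17.5]: (6.48+2.54)/2 × 6 = 27.06
  [17.5→19]: (2.54+2.00)/2 × 1.5 = 3.405
  Sum = 161.67 mcg/mL·h

AUC = 162 mcg/mL·h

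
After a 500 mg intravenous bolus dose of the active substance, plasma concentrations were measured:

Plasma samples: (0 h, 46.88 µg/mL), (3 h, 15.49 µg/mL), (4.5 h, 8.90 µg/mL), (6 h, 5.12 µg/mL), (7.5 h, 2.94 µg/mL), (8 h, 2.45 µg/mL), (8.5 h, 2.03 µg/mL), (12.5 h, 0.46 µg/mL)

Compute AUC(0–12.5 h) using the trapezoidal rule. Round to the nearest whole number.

AUC = 136 µg/mL·h

Trapezoidal AUC_0→12.5:
  [0→3]: (46.88+15.49)/2 × 3 = 93.555
  [3→4.5]: (15.49+8.90)/2 × 1.5 = 18.2925
  [4.5→6]: (8.90+5.12)/2 × 1.5 = 10.515
  [6→7.5]: (5.12+2.94)/2 × 1.5 = 6.045
  [7.5→8]: (2.94+2.45)/2 × 0.5 = 1.3475
  [8→8.5]: (2.45+2.03)/2 × 0.5 = 1.12
  [8.5→12.5]: (2.03+0.46)/2 × 4 = 4.98
  Sum = 135.855 µg/mL·h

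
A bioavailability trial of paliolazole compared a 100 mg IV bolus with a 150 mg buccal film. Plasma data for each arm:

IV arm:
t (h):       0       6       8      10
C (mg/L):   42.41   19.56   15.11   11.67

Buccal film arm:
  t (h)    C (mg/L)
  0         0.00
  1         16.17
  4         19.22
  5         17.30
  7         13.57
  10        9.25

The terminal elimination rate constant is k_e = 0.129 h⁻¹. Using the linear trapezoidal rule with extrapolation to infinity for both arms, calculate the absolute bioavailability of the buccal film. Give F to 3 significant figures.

F = 0.427

Trapezoidal AUC_0→10 (IV):
  [0→6]: (42.41+19.56)/2 × 6 = 185.91
  [6→8]: (19.56+15.11)/2 × 2 = 34.67
  [8→10]: (15.11+11.67)/2 × 2 = 26.78
  Sum = 247.36 mg/L·h
IV tail: 11.67/0.129 = 90.465; AUC_iv,0→∞ = 247.36 + 90.465 = 337.825 mg/L·h
Trapezoidal AUC_0→10 (buccal film):
  [0→1]: (0.00+16.17)/2 × 1 = 8.085
  [1→4]: (16.17+19.22)/2 × 3 = 53.085
  [4→5]: (19.22+17.30)/2 × 1 = 18.26
  [5→7]: (17.30+13.57)/2 × 2 = 30.87
  [7→10]: (13.57+9.25)/2 × 3 = 34.23
  Sum = 144.53 mg/L·h
buccal film tail: 9.25/0.129 = 71.705; AUC_ev,0→∞ = 144.53 + 71.705 = 216.235 mg/L·h
F = (AUC_ev/D_ev)/(AUC_iv/D_iv) = (216.235/150)/(337.825/100) = 1.44157/3.37825 = 0.4267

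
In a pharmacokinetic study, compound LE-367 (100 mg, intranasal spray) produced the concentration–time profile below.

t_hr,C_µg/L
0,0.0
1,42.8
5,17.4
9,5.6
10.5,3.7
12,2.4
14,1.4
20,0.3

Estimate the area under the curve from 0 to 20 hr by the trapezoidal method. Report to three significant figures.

AUC = 208 µg/L·hr

Trapezoidal AUC_0→20:
  [0→1]: (0.0+42.8)/2 × 1 = 21.4
  [1→5]: (42.8+17.4)/2 × 4 = 120.4
  [5→9]: (17.4+5.6)/2 × 4 = 46.0
  [9→10.5]: (5.6+3.7)/2 × 1.5 = 6.975
  [10.5→12]: (3.7+2.4)/2 × 1.5 = 4.575
  [12→14]: (2.4+1.4)/2 × 2 = 3.8
  [14→20]: (1.4+0.3)/2 × 6 = 5.1
  Sum = 208.25 µg/L·hr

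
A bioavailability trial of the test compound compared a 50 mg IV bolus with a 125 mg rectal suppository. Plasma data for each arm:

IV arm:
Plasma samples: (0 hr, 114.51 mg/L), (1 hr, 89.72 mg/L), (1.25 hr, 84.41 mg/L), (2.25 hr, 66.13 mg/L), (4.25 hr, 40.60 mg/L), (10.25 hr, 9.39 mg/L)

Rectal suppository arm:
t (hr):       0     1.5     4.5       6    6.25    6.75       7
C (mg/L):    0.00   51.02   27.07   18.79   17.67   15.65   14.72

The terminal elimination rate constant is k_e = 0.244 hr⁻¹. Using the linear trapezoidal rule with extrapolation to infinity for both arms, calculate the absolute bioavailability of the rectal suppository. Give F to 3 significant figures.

Trapezoidal AUC_0→10.25 (IV):
  [0→1]: (114.51+89.72)/2 × 1 = 102.115
  [1→1.25]: (89.72+84.41)/2 × 0.25 = 21.76625
  [1.25→2.25]: (84.41+66.13)/2 × 1 = 75.27
  [2.25→4.25]: (66.13+40.60)/2 × 2 = 106.73
  [4.25→10.25]: (40.60+9.39)/2 × 6 = 149.97
  Sum = 455.85125 mg/L·hr
IV tail: 9.39/0.244 = 38.484; AUC_iv,0→∞ = 455.85125 + 38.484 = 494.33525 mg/L·hr
Trapezoidal AUC_0→7 (rectal suppository):
  [0→1.5]: (0.00+51.02)/2 × 1.5 = 38.265
  [1.5→4.5]: (51.02+27.07)/2 × 3 = 117.135
  [4.5→6]: (27.07+18.79)/2 × 1.5 = 34.395
  [6→6.25]: (18.79+17.67)/2 × 0.25 = 4.5575
  [6.25→6.75]: (17.67+15.65)/2 × 0.5 = 8.33
  [6.75→7]: (15.65+14.72)/2 × 0.25 = 3.79625
  Sum = 206.47875 mg/L·hr
rectal suppository tail: 14.72/0.244 = 60.328; AUC_ev,0→∞ = 206.47875 + 60.328 = 266.80675 mg/L·hr
F = (AUC_ev/D_ev)/(AUC_iv/D_iv) = (266.80675/125)/(494.33525/50) = 2.134454/9.886705 = 0.2159

F = 0.216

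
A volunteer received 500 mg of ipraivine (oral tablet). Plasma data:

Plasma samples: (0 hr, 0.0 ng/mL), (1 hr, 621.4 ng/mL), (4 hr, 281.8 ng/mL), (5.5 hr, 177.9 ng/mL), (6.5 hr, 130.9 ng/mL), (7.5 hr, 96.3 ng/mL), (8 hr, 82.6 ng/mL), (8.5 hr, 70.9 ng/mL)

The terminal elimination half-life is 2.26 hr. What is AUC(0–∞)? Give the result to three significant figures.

AUC = 2590 ng/mL·hr

Trapezoidal AUC_0→8.5:
  [0→1]: (0.0+621.4)/2 × 1 = 310.7
  [1→4]: (621.4+281.8)/2 × 3 = 1354.8
  [4→5.5]: (281.8+177.9)/2 × 1.5 = 344.775
  [5.5→6.5]: (177.9+130.9)/2 × 1 = 154.4
  [6.5→7.5]: (130.9+96.3)/2 × 1 = 113.6
  [7.5→8]: (96.3+82.6)/2 × 0.5 = 44.725
  [8→8.5]: (82.6+70.9)/2 × 0.5 = 38.375
  Sum = 2361.375 ng/mL·hr
k_e = ln2 / t½ = 0.693147 / 2.26 = 0.3067 hr^-1
Extrapolated tail: C_last / k_e = 70.9 / 0.3067 = 231.171
AUC_0→∞ = 2361.375 + 231.171 = 2592.546 ng/mL·hr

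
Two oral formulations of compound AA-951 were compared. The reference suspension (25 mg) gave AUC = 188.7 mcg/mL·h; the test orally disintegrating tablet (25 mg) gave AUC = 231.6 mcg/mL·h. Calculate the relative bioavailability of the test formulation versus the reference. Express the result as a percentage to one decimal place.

F_rel = (AUC_test/D_test) / (AUC_ref/D_ref)
      = (231.6/25) / (188.7/25)
      = 9.264 / 7.548 = 1.2273 = 122.73%

F_rel = 122.7%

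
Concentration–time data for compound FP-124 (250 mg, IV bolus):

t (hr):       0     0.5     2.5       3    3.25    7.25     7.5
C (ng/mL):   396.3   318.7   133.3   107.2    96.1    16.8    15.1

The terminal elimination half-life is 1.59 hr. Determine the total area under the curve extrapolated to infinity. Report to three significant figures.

Trapezoidal AUC_0→7.5:
  [0→0.5]: (396.3+318.7)/2 × 0.5 = 178.75
  [0.5→2.5]: (318.7+133.3)/2 × 2 = 452.0
  [2.5→3]: (133.3+107.2)/2 × 0.5 = 60.125
  [3→3.25]: (107.2+96.1)/2 × 0.25 = 25.4125
  [3.25→7.25]: (96.1+16.8)/2 × 4 = 225.8
  [7.25→7.5]: (16.8+15.1)/2 × 0.25 = 3.9875
  Sum = 946.075 ng/mL·hr
k_e = ln2 / t½ = 0.693147 / 1.59 = 0.4359 hr^-1
Extrapolated tail: C_last / k_e = 15.1 / 0.4359 = 34.641
AUC_0→∞ = 946.075 + 34.641 = 980.716 ng/mL·hr

AUC = 981 ng/mL·hr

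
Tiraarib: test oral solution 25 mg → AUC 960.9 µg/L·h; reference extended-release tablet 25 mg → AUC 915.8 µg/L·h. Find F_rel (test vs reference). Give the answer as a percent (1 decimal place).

F_rel = 104.9%

F_rel = (AUC_test/D_test) / (AUC_ref/D_ref)
      = (960.9/25) / (915.8/25)
      = 38.436 / 36.632 = 1.0492 = 104.92%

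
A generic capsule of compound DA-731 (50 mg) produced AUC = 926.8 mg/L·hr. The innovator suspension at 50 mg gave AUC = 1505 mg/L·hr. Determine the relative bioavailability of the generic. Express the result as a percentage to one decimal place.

F_rel = (AUC_test/D_test) / (AUC_ref/D_ref)
      = (926.8/50) / (1505/50)
      = 18.536 / 30.1 = 0.6158 = 61.58%

F_rel = 61.6%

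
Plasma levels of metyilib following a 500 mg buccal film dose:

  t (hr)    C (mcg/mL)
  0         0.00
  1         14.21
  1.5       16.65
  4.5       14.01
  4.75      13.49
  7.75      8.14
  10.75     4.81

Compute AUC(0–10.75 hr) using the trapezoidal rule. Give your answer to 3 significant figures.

AUC = 116 mcg/mL·hr

Trapezoidal AUC_0→10.75:
  [0→1]: (0.00+14.21)/2 × 1 = 7.105
  [1→1.5]: (14.21+16.65)/2 × 0.5 = 7.715
  [1.5→4.5]: (16.65+14.01)/2 × 3 = 45.99
  [4.5→4.75]: (14.01+13.49)/2 × 0.25 = 3.4375
  [4.75→7.75]: (13.49+8.14)/2 × 3 = 32.445
  [7.75→10.75]: (8.14+4.81)/2 × 3 = 19.425
  Sum = 116.1175 mcg/mL·hr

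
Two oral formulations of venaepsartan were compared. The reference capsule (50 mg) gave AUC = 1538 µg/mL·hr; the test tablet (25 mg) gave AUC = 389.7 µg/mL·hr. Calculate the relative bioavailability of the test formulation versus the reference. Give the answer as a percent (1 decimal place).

F_rel = 50.7%

F_rel = (AUC_test/D_test) / (AUC_ref/D_ref)
      = (389.7/25) / (1538/50)
      = 15.588 / 30.76 = 0.5068 = 50.68%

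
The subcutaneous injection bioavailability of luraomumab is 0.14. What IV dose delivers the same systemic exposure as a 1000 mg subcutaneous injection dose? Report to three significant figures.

Systemic exposure from an extravascular dose = F × D_ev, so the equivalent IV dose is F × D_ev.
D_iv = F × D_ev = 0.14 × 1000 = 140 mg

D_iv = 140 mg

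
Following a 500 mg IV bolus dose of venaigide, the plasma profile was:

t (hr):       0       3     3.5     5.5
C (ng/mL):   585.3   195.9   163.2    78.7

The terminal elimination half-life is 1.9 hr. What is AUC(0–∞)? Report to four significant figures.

AUC = 1719 ng/mL·hr

Trapezoidal AUC_0→5.5:
  [0→3]: (585.3+195.9)/2 × 3 = 1171.8
  [3→3.5]: (195.9+163.2)/2 × 0.5 = 89.775
  [3.5→5.5]: (163.2+78.7)/2 × 2 = 241.9
  Sum = 1503.475 ng/mL·hr
k_e = ln2 / t½ = 0.693147 / 1.9 = 0.3648 hr^-1
Extrapolated tail: C_last / k_e = 78.7 / 0.3648 = 215.735
AUC_0→∞ = 1503.475 + 215.735 = 1719.21 ng/mL·hr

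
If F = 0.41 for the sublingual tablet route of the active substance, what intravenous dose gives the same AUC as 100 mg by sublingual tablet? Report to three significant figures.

D_iv = 41.0 mg

Systemic exposure from an extravascular dose = F × D_ev, so the equivalent IV dose is F × D_ev.
D_iv = F × D_ev = 0.41 × 100 = 41 mg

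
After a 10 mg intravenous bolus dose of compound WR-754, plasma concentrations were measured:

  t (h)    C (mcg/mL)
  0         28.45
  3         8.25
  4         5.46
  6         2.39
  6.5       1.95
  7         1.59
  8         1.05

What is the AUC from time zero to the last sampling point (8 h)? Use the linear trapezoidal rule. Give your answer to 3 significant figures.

AUC = 73.0 mcg/mL·h

Trapezoidal AUC_0→8:
  [0→3]: (28.45+8.25)/2 × 3 = 55.05
  [3→4]: (8.25+5.46)/2 × 1 = 6.855
  [4→6]: (5.46+2.39)/2 × 2 = 7.85
  [6→6.5]: (2.39+1.95)/2 × 0.5 = 1.085
  [6.5→7]: (1.95+1.59)/2 × 0.5 = 0.885
  [7→8]: (1.59+1.05)/2 × 1 = 1.32
  Sum = 73.045 mcg/mL·h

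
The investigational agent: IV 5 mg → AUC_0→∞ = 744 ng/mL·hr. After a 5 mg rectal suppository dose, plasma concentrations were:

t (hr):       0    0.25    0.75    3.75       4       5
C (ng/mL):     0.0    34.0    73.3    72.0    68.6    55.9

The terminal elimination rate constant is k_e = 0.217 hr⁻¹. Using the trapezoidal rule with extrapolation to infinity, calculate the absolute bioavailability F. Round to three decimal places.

Trapezoidal AUC_0→5 (rectal suppository):
  [0→0.25]: (0.0+34.0)/2 × 0.25 = 4.25
  [0.25→0.75]: (34.0+73.3)/2 × 0.5 = 26.825
  [0.75→3.75]: (73.3+72.0)/2 × 3 = 217.95
  [3.75→4]: (72.0+68.6)/2 × 0.25 = 17.575
  [4→5]: (68.6+55.9)/2 × 1 = 62.25
  Sum = 328.85 ng/mL·hr
Tail: C_last/k_e = 55.9/0.217 = 257.604
AUC_0→∞ (rectal suppository) = 328.85 + 257.604 = 586.454 ng/mL·hr
F = (AUC_ev/D_ev)/(AUC_iv/D_iv) = (586.454/5)/(744/5) = 117.2908/148.8 = 0.7882

F = 0.788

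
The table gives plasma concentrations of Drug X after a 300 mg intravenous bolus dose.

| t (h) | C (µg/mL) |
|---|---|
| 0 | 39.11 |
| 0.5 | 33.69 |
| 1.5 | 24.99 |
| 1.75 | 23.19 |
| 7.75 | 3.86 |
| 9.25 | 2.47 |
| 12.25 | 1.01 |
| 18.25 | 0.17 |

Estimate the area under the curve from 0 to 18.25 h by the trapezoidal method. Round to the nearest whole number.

AUC = 148 µg/mL·h

Trapezoidal AUC_0→18.25:
  [0→0.5]: (39.11+33.69)/2 × 0.5 = 18.2
  [0.5→1.5]: (33.69+24.99)/2 × 1 = 29.34
  [1.5→1.75]: (24.99+23.19)/2 × 0.25 = 6.0225
  [1.75→7.75]: (23.19+3.86)/2 × 6 = 81.15
  [7.75→9.25]: (3.86+2.47)/2 × 1.5 = 4.7475
  [9.25→12.25]: (2.47+1.01)/2 × 3 = 5.22
  [12.25→18.25]: (1.01+0.17)/2 × 6 = 3.54
  Sum = 148.22 µg/mL·h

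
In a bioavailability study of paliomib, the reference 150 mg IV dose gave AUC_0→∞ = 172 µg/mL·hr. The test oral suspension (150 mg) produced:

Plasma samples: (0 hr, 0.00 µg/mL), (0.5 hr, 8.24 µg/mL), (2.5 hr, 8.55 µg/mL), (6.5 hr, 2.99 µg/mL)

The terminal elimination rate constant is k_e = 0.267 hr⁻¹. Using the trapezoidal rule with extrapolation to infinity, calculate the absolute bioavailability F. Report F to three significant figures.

F = 0.309

Trapezoidal AUC_0→6.5 (oral suspension):
  [0→0.5]: (0.00+8.24)/2 × 0.5 = 2.06
  [0.5→2.5]: (8.24+8.55)/2 × 2 = 16.79
  [2.5→6.5]: (8.55+2.99)/2 × 4 = 23.08
  Sum = 41.93 µg/mL·hr
Tail: C_last/k_e = 2.99/0.267 = 11.199
AUC_0→∞ (oral suspension) = 41.93 + 11.199 = 53.129 µg/mL·hr
F = (AUC_ev/D_ev)/(AUC_iv/D_iv) = (53.129/150)/(172/150) = 0.354193/1.14667 = 0.3089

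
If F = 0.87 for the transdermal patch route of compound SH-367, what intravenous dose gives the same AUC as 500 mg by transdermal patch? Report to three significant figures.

Systemic exposure from an extravascular dose = F × D_ev, so the equivalent IV dose is F × D_ev.
D_iv = F × D_ev = 0.87 × 500 = 435 mg

D_iv = 435 mg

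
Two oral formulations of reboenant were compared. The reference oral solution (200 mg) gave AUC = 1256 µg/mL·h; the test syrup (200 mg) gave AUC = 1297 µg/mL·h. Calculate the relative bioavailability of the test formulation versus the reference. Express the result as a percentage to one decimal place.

F_rel = (AUC_test/D_test) / (AUC_ref/D_ref)
      = (1297/200) / (1256/200)
      = 6.485 / 6.28 = 1.0326 = 103.26%

F_rel = 103.3%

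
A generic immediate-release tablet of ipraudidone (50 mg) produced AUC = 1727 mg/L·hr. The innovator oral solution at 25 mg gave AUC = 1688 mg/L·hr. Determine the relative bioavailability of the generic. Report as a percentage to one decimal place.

F_rel = 51.2%

F_rel = (AUC_test/D_test) / (AUC_ref/D_ref)
      = (1727/50) / (1688/25)
      = 34.54 / 67.52 = 0.5116 = 51.16%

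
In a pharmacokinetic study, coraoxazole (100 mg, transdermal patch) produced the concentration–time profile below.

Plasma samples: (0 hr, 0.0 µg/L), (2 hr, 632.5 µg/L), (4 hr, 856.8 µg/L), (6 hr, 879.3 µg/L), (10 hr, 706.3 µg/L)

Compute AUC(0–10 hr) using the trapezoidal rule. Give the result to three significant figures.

AUC = 7030 µg/L·hr

Trapezoidal AUC_0→10:
  [0→2]: (0.0+632.5)/2 × 2 = 632.5
  [2→4]: (632.5+856.8)/2 × 2 = 1489.3
  [4→6]: (856.8+879.3)/2 × 2 = 1736.1
  [6→10]: (879.3+706.3)/2 × 4 = 3171.2
  Sum = 7029.1 µg/L·hr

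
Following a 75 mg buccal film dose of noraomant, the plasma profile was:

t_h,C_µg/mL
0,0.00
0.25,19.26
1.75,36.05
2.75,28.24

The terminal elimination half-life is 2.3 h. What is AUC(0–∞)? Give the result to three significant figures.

AUC = 170 µg/mL·h

Trapezoidal AUC_0→2.75:
  [0→0.25]: (0.00+19.26)/2 × 0.25 = 2.4075
  [0.25→1.75]: (19.26+36.05)/2 × 1.5 = 41.4825
  [1.75→2.75]: (36.05+28.24)/2 × 1 = 32.145
  Sum = 76.035 µg/mL·h
k_e = ln2 / t½ = 0.693147 / 2.3 = 0.3014 h^-1
Extrapolated tail: C_last / k_e = 28.24 / 0.3014 = 93.696
AUC_0→∞ = 76.035 + 93.696 = 169.731 µg/mL·h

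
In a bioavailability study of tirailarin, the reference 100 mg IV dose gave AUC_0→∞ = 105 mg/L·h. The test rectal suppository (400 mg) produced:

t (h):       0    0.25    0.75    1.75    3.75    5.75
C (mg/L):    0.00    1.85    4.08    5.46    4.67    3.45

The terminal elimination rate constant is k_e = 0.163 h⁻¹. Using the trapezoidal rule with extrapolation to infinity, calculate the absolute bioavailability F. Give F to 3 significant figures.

F = 0.109

Trapezoidal AUC_0→5.75 (rectal suppository):
  [0→0.25]: (0.00+1.85)/2 × 0.25 = 0.23125
  [0.25→0.75]: (1.85+4.08)/2 × 0.5 = 1.4825
  [0.75→1.75]: (4.08+5.46)/2 × 1 = 4.77
  [1.75→3.75]: (5.46+4.67)/2 × 2 = 10.13
  [3.75→5.75]: (4.67+3.45)/2 × 2 = 8.12
  Sum = 24.73375 mg/L·h
Tail: C_last/k_e = 3.45/0.163 = 21.166
AUC_0→∞ (rectal suppository) = 24.73375 + 21.166 = 45.89975 mg/L·h
F = (AUC_ev/D_ev)/(AUC_iv/D_iv) = (45.89975/400)/(105/100) = 0.114749/1.05 = 0.1093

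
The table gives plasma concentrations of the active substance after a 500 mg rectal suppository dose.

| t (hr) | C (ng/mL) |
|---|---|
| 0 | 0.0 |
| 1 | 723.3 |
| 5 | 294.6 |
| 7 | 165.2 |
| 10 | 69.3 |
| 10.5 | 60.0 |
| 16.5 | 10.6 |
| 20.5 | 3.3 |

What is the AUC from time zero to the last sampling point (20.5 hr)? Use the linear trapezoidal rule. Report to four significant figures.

Trapezoidal AUC_0→20.5:
  [0→1]: (0.0+723.3)/2 × 1 = 361.65
  [1→5]: (723.3+294.6)/2 × 4 = 2035.8
  [5→7]: (294.6+165.2)/2 × 2 = 459.8
  [7→10]: (165.2+69.3)/2 × 3 = 351.75
  [10→10.5]: (69.3+60.0)/2 × 0.5 = 32.325
  [10.5→16.5]: (60.0+10.6)/2 × 6 = 211.8
  [16.5→20.5]: (10.6+3.3)/2 × 4 = 27.8
  Sum = 3480.925 ng/mL·hr

AUC = 3481 ng/mL·hr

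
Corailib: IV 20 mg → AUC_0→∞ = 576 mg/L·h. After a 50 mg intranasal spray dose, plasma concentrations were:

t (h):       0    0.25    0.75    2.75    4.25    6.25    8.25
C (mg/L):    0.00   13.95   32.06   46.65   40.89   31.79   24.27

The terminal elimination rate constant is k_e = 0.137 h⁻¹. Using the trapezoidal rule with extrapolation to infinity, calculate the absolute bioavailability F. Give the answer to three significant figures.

F = 0.322

Trapezoidal AUC_0→8.25 (intranasal spray):
  [0→0.25]: (0.00+13.95)/2 × 0.25 = 1.74375
  [0.25→0.75]: (13.95+32.06)/2 × 0.5 = 11.5025
  [0.75→2.75]: (32.06+46.65)/2 × 2 = 78.71
  [2.75→4.25]: (46.65+40.89)/2 × 1.5 = 65.655
  [4.25→6.25]: (40.89+31.79)/2 × 2 = 72.68
  [6.25→8.25]: (31.79+24.27)/2 × 2 = 56.06
  Sum = 286.35125 mg/L·h
Tail: C_last/k_e = 24.27/0.137 = 177.153
AUC_0→∞ (intranasal spray) = 286.35125 + 177.153 = 463.50425 mg/L·h
F = (AUC_ev/D_ev)/(AUC_iv/D_iv) = (463.50425/50)/(576/20) = 9.270085/28.8 = 0.3219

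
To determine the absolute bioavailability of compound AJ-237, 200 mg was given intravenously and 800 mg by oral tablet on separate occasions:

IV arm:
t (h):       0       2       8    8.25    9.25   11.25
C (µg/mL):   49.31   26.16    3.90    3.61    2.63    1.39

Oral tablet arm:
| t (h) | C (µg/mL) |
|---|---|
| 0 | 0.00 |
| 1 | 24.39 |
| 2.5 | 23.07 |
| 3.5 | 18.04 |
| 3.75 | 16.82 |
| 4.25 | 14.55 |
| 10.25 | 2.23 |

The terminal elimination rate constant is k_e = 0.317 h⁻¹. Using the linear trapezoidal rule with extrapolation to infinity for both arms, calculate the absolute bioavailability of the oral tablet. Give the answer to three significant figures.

Trapezoidal AUC_0→11.25 (IV):
  [0→2]: (49.31+26.16)/2 × 2 = 75.47
  [2→8]: (26.16+3.90)/2 × 6 = 90.18
  [8→8.25]: (3.90+3.61)/2 × 0.25 = 0.93875
  [8.25→9.25]: (3.61+2.63)/2 × 1 = 3.12
  [9.25→11.25]: (2.63+1.39)/2 × 2 = 4.02
  Sum = 173.72875 µg/mL·h
IV tail: 1.39/0.317 = 4.385; AUC_iv,0→∞ = 173.72875 + 4.385 = 178.11375 µg/mL·h
Trapezoidal AUC_0→10.25 (oral tablet):
  [0→1]: (0.00+24.39)/2 × 1 = 12.195
  [1→2.5]: (24.39+23.07)/2 × 1.5 = 35.595
  [2.5→3.5]: (23.07+18.04)/2 × 1 = 20.555
  [3.5→3.75]: (18.04+16.82)/2 × 0.25 = 4.3575
  [3.75→4.25]: (16.82+14.55)/2 × 0.5 = 7.8425
  [4.25→10.25]: (14.55+2.23)/2 × 6 = 50.34
  Sum = 130.885 µg/mL·h
oral tablet tail: 2.23/0.317 = 7.035; AUC_ev,0→∞ = 130.885 + 7.035 = 137.92 µg/mL·h
F = (AUC_ev/D_ev)/(AUC_iv/D_iv) = (137.92/800)/(178.11375/200) = 0.1724/0.89056875 = 0.1936

F = 0.194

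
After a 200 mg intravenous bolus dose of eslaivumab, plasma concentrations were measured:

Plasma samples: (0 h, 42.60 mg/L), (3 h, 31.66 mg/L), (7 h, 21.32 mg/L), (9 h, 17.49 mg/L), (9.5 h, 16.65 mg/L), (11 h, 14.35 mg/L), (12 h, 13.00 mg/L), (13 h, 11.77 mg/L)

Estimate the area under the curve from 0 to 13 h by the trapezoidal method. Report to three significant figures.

Trapezoidal AUC_0→13:
  [0→3]: (42.60+31.66)/2 × 3 = 111.39
  [3→7]: (31.66+21.32)/2 × 4 = 105.96
  [7→9]: (21.32+17.49)/2 × 2 = 38.81
  [9→9.5]: (17.49+16.65)/2 × 0.5 = 8.535
  [9.5→11]: (16.65+14.35)/2 × 1.5 = 23.25
  [11→12]: (14.35+13.00)/2 × 1 = 13.675
  [12→13]: (13.00+11.77)/2 × 1 = 12.385
  Sum = 314.005 mg/L·h

AUC = 314 mg/L·h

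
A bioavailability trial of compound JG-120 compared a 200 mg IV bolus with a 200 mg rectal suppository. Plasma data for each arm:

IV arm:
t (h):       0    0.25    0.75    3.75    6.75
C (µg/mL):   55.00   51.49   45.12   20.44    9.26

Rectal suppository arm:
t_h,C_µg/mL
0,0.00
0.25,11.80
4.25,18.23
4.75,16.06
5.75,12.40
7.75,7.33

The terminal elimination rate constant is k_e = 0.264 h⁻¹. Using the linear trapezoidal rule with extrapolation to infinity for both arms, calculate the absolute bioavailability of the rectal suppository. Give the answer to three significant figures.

Trapezoidal AUC_0→6.75 (IV):
  [0→0.25]: (55.00+51.49)/2 × 0.25 = 13.31125
  [0.25→0.75]: (51.49+45.12)/2 × 0.5 = 24.1525
  [0.75→3.75]: (45.12+20.44)/2 × 3 = 98.34
  [3.75→6.75]: (20.44+9.26)/2 × 3 = 44.55
  Sum = 180.35375 µg/mL·h
IV tail: 9.26/0.264 = 35.076; AUC_iv,0→∞ = 180.35375 + 35.076 = 215.42975 µg/mL·h
Trapezoidal AUC_0→7.75 (rectal suppository):
  [0→0.25]: (0.00+11.80)/2 × 0.25 = 1.475
  [0.25→4.25]: (11.80+18.23)/2 × 4 = 60.06
  [4.25→4.75]: (18.23+16.06)/2 × 0.5 = 8.5725
  [4.75→5.75]: (16.06+12.40)/2 × 1 = 14.23
  [5.75→7.75]: (12.40+7.33)/2 × 2 = 19.73
  Sum = 104.0675 µg/mL·h
rectal suppository tail: 7.33/0.264 = 27.765; AUC_ev,0→∞ = 104.0675 + 27.765 = 131.8325 µg/mL·h
F = (AUC_ev/D_ev)/(AUC_iv/D_iv) = (131.8325/200)/(215.42975/200) = 0.6591625/1.07715 = 0.6120

F = 0.612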